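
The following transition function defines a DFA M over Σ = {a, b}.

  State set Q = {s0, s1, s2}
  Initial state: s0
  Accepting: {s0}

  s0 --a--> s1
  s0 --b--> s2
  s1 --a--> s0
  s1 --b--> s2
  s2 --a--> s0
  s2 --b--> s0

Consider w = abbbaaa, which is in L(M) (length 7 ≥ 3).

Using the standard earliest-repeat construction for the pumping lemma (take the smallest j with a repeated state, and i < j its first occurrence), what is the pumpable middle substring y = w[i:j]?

abb

State sequence: s0 -a-> s1 -b-> s2 -b-> s0 -b-> s2 -a-> s0 -a-> s1 -a-> s0
First repeat at step 3: s0 was already visited.

So i = 0, j = 3, giving x = w[0:0] = ε, y = w[0:3] = abb, z = w[3:7] = baaa.
Check: |xy| = 3 ≤ 3 and |y| = 3 ≥ 1. Reading y takes M from s0 back to s0, so every xyⁱz is accepted.
Since M has 3 states, any run of length ≥ 3 visits 3+1 states, so by pigeonhole some state repeats within the first 3 steps — that repeat gives the pumpable loop.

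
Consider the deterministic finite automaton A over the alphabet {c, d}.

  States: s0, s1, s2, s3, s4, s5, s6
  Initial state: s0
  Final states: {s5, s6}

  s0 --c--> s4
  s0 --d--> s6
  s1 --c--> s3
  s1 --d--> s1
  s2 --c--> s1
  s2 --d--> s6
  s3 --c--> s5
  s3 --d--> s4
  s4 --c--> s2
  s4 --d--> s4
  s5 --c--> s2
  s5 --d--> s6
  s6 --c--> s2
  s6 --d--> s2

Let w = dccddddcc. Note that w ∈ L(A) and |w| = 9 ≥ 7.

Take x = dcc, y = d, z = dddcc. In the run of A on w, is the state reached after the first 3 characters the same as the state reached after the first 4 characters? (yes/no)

State sequence: s0 -d-> s6 -c-> s2 -c-> s1 -d-> s1

After x (step 3): s1. After xy (step 4): s1.
They match, so y = d drives A around a cycle from s1 back to itself; pumping y any number of times keeps A in s1 before reading z, and xyⁱz ∈ L(A) for every i ≥ 0.

yes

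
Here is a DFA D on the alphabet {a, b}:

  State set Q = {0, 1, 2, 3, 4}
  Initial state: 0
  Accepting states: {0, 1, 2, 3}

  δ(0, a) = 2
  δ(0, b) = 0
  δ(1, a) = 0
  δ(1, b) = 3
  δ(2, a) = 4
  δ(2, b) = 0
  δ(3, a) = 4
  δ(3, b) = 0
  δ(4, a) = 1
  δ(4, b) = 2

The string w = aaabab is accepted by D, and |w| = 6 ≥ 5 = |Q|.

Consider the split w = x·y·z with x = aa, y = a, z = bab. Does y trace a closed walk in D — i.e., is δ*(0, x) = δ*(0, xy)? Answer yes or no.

State sequence: 0 -a-> 2 -a-> 4 -a-> 1

After x (step 2): 4. After xy (step 3): 1.
They differ (4 ≠ 1), so y is not a cycle from the state after x; this split is not the one the pumping-lemma construction produces, and pumping y need not keep the string in L(D).

no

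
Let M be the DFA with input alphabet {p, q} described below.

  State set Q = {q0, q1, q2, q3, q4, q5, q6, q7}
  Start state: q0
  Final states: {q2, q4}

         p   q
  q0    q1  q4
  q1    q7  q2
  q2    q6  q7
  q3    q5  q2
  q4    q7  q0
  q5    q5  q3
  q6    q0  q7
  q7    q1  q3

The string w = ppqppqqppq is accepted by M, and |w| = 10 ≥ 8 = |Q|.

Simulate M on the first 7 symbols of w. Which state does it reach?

q2

Run of M on the first 7 characters of w = p p q p p q q:
  step 0: q0  (start)
  step 1: q1  (read p: q0→q1)
  step 2: q7  (read p: q1→q7)
  step 3: q3  (read q: q7→q3)
  step 4: q5  (read p: q3→q5)
  step 5: q5  (read p: q5→q5)
  step 6: q3  (read q: q5→q3)
  step 7: q2  (read q: q3→q2)

After reading 7 characters, M is in state q2.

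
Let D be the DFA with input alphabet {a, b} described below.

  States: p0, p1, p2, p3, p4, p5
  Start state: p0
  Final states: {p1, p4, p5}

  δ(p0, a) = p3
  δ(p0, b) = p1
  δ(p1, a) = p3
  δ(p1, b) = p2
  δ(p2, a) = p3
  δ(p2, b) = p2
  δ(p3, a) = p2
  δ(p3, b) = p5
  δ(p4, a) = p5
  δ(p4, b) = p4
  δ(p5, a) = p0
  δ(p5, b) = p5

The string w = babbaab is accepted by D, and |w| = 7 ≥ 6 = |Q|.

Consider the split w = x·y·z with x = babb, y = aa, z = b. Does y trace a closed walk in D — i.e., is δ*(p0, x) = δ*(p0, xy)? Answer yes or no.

no

State sequence: p0 -b-> p1 -a-> p3 -b-> p5 -b-> p5 -a-> p0 -a-> p3

After x (step 4): p5. After xy (step 6): p3.
They differ (p5 ≠ p3), so y is not a cycle from the state after x; this split is not the one the pumping-lemma construction produces, and pumping y need not keep the string in L(D).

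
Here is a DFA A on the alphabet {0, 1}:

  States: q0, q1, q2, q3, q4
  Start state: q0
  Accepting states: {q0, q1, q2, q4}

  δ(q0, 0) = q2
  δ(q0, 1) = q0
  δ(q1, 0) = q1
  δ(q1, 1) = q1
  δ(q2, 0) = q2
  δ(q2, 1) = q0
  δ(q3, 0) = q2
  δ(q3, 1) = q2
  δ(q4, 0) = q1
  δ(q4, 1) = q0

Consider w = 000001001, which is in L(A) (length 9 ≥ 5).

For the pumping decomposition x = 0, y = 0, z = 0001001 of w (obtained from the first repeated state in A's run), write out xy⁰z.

00001001

xy⁰z = xz = 0·0001001 = 00001001.
Reading y = 0 takes A from q2 back to q2, so after x the machine is still in q2, and z then leads to the accepting state q0. Hence 00001001 ∈ L(A).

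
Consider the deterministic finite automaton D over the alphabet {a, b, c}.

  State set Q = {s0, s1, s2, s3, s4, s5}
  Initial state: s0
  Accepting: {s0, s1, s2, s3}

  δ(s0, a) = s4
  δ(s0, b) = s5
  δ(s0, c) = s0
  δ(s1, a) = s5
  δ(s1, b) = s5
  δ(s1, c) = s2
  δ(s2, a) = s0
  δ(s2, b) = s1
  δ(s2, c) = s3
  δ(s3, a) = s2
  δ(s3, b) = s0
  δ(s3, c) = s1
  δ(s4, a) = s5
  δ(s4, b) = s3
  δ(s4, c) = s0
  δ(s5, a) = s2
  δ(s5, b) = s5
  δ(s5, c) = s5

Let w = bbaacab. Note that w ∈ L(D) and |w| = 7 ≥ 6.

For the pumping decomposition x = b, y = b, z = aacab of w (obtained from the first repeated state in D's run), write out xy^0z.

xy⁰z = xz = b·aacab = baacab.
Reading y = b takes D from s5 back to s5, so after x the machine is still in s5, and z then leads to the accepting state s3. Hence baacab ∈ L(D).

baacab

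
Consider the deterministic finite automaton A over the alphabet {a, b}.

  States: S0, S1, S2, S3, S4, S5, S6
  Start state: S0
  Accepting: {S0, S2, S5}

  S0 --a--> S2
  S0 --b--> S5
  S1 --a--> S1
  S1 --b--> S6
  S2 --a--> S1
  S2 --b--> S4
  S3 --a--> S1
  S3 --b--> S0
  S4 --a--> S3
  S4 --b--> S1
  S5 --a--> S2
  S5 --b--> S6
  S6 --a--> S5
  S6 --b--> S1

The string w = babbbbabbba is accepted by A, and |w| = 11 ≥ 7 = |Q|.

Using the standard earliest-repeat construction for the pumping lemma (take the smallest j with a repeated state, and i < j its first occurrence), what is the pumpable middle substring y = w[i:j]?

bb

State sequence: S0 -b-> S5 -a-> S2 -b-> S4 -b-> S1 -b-> S6 -b-> S1 -a-> S1 -b-> S6 -b-> S1 -b-> S6 -a-> S5
First repeat at step 6: S1 was already visited.

So i = 4, j = 6, giving x = w[0:4] = babb, y = w[4:6] = bb, z = w[6:11] = abbba.
Check: |xy| = 6 ≤ 7 and |y| = 2 ≥ 1. Reading y takes A from S1 back to S1, so every xyⁱz is accepted.
With |Q| = 7, pigeonhole forces a state repeat no later than step 7; the substring read between the first and second visits to that state can be pumped.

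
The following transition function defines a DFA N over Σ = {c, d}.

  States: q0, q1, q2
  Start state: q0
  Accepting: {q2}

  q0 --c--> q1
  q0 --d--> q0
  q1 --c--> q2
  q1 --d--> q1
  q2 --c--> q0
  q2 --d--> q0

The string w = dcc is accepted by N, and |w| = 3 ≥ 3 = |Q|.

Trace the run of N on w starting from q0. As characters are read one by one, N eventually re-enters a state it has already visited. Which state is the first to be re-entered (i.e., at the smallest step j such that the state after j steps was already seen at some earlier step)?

q0

State sequence: q0 -d-> q0 -c-> q1 -c-> q2
First repeat at step 1: q0 was already visited.

The earliest repeat is at step j = 1: N is in q0, which it already visited at step i = 0.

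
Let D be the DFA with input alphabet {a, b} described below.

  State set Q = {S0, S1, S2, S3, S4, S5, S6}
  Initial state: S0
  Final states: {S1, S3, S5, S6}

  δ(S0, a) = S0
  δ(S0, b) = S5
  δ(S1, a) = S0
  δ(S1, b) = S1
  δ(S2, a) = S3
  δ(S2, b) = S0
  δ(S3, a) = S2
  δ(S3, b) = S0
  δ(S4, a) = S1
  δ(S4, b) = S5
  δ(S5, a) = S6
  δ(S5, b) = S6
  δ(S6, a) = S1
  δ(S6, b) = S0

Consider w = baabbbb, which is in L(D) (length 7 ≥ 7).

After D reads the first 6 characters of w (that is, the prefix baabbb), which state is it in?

Run of D on the first 6 characters of w = b a a b b b:
  step 0: S0  (start)
  step 1: S5  (read b: S0→S5)
  step 2: S6  (read a: S5→S6)
  step 3: S1  (read a: S6→S1)
  step 4: S1  (read b: S1→S1)
  step 5: S1  (read b: S1→S1)
  step 6: S1  (read b: S1→S1)

After reading 6 characters, D is in state S1.
(This kind of state-tracing is the core of the pumping-lemma construction: with 7 states, pigeonhole forces a repeat within the first 7 steps.)

S1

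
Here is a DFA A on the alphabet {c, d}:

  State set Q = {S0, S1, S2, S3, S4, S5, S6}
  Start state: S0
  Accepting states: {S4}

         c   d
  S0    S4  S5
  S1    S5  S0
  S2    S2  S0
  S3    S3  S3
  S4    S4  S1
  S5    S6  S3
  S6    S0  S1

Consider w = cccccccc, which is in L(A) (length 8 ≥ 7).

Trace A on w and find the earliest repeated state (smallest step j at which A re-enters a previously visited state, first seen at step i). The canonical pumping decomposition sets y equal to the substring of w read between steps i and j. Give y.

c

Run of A on w = c c c c c c c c:
  step 0: S0  (start)
  step 1: S4  (read c: S0→S4)
  step 2: S4  (read c: S4→S4)   ← first repeat (S4 seen earlier)
  step 3: S4  (read c: S4→S4)
  step 4: S4  (read c: S4→S4)
  step 5: S4  (read c: S4→S4)
  step 6: S4  (read c: S4→S4)
  step 7: S4  (read c: S4→S4)
  step 8: S4  (read c: S4→S4)

So i = 1, j = 2, giving x = w[0:1] = c, y = w[1:2] = c, z = w[2:8] = cccccc.
Check: |xy| = 2 ≤ 7 and |y| = 1 ≥ 1. Reading y takes A from S4 back to S4, so every xyⁱz is accepted.
The DFA has 7 states, so the proof of the pumping lemma guarantees a repeated state among the first 7+1 visited; the segment between the two visits is the pumpable y.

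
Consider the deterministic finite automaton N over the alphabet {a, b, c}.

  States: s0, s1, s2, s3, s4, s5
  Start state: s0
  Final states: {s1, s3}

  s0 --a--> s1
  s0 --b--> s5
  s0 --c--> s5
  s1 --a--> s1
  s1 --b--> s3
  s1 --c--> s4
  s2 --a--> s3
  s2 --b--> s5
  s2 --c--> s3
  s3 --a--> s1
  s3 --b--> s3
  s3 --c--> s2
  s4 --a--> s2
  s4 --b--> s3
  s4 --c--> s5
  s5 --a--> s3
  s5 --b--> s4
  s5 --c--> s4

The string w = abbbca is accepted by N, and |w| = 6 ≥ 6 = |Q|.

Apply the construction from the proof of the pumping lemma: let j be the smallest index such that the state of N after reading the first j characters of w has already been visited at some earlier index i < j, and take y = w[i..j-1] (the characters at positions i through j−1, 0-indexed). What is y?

Run of N on w = a b b b c a:
  step 0: s0  (start)
  step 1: s1  (read a: s0→s1)
  step 2: s3  (read b: s1→s3)
  step 3: s3  (read b: s3→s3)   ← first repeat (s3 seen earlier)
  step 4: s3  (read b: s3→s3)
  step 5: s2  (read c: s3→s2)
  step 6: s3  (read a: s2→s3)

So i = 2, j = 3, giving x = w[0:2] = ab, y = w[2:3] = b, z = w[3:6] = bca.
Check: |xy| = 3 ≤ 6 and |y| = 1 ≥ 1. Reading y takes N from s3 back to s3, so every xyⁱz is accepted.

b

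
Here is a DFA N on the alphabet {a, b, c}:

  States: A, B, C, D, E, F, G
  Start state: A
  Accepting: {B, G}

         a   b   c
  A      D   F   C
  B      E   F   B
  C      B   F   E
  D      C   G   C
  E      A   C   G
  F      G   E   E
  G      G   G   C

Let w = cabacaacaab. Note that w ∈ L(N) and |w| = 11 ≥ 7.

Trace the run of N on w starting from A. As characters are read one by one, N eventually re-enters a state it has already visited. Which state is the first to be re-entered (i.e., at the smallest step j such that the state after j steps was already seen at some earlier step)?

C

State sequence: A -c-> C -a-> B -b-> F -a-> G -c-> C -a-> B -a-> E -c-> G -a-> G -a-> G -b-> G
First repeat at step 5: C was already visited.

The earliest repeat is at step j = 5: N is in C, which it already visited at step i = 1.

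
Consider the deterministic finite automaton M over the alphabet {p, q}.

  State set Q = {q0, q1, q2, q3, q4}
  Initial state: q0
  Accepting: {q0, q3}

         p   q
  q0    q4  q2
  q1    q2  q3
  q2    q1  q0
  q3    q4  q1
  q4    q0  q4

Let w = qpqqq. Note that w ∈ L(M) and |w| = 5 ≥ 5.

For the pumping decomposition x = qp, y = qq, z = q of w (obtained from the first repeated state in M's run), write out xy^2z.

qpqqqqq

xy^2z = qp·qq·qq·q = qpqqqqq.
Reading y = qq takes M from q1 back to q1, so after x·y·y the machine is still in q1, and z then leads to the accepting state q3. Hence qpqqqqq ∈ L(M).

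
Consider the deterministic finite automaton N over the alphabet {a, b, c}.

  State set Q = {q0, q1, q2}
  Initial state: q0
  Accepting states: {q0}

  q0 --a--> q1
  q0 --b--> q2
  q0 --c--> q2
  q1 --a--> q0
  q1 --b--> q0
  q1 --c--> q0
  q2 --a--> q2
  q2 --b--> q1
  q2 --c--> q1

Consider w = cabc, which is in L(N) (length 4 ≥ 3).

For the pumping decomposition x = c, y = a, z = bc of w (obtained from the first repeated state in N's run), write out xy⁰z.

cbc

xy⁰z = xz = c·bc = cbc.
Reading y = a takes N from q2 back to q2, so after x the machine is still in q2, and z then leads to the accepting state q0. Hence cbc ∈ L(N).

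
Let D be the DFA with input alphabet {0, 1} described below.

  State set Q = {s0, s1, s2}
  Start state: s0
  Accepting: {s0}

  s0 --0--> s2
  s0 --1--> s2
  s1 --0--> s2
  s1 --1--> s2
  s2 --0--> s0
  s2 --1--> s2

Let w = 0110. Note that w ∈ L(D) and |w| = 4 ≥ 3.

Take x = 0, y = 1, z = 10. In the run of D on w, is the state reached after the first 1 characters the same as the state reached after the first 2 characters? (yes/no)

yes

State sequence: s0 -0-> s2 -1-> s2

After x (step 1): s2. After xy (step 2): s2.
They match, so y = 1 drives D around a cycle from s2 back to itself; pumping y any number of times keeps D in s2 before reading z, and xyⁱz ∈ L(D) for every i ≥ 0.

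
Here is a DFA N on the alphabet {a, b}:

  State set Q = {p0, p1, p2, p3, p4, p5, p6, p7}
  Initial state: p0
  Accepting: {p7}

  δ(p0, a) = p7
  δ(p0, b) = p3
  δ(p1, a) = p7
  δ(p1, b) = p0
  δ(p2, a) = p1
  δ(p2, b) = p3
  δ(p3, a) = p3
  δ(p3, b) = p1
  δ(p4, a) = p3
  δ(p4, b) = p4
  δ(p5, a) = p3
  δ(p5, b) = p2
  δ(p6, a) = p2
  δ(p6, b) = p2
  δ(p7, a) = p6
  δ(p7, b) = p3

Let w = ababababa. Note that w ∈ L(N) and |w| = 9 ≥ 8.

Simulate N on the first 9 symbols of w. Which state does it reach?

Run of N on the first 9 characters of w = a b a b a b a b a:
  step 0: p0  (start)
  step 1: p7  (read a: p0→p7)
  step 2: p3  (read b: p7→p3)
  step 3: p3  (read a: p3→p3)
  step 4: p1  (read b: p3→p1)
  step 5: p7  (read a: p1→p7)
  step 6: p3  (read b: p7→p3)
  step 7: p3  (read a: p3→p3)
  step 8: p1  (read b: p3→p1)
  step 9: p7  (read a: p1→p7)

After reading 9 characters, N is in state p7.

p7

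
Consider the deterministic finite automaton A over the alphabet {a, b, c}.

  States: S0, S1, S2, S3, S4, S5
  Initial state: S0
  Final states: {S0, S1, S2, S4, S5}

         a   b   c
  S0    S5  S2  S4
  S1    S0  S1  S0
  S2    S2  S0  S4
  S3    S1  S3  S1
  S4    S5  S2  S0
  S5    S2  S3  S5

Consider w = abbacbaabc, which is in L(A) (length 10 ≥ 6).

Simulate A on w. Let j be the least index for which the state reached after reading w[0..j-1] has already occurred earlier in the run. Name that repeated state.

S3

State sequence: S0 -a-> S5 -b-> S3 -b-> S3 -a-> S1 -c-> S0 -b-> S2 -a-> S2 -a-> S2 -b-> S0 -c-> S4
First repeat at step 3: S3 was already visited.

The earliest repeat is at step j = 3: A is in S3, which it already visited at step i = 2.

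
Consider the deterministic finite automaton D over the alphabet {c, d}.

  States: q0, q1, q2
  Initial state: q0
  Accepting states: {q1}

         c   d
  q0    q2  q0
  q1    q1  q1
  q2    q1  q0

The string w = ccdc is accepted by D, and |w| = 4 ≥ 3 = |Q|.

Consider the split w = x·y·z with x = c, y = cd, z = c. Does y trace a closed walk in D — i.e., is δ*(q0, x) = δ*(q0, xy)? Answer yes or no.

Run of D on the first 3 characters of w = c c d:
  step 0: q0  (start)
  step 1: q2  (read c: q0→q2)
  step 2: q1  (read c: q2→q1)
  step 3: q1  (read d: q1→q1)

After x (step 1): q2. After xy (step 3): q1.
They differ (q2 ≠ q1), so y is not a cycle from the state after x; this split is not the one the pumping-lemma construction produces, and pumping y need not keep the string in L(D).

no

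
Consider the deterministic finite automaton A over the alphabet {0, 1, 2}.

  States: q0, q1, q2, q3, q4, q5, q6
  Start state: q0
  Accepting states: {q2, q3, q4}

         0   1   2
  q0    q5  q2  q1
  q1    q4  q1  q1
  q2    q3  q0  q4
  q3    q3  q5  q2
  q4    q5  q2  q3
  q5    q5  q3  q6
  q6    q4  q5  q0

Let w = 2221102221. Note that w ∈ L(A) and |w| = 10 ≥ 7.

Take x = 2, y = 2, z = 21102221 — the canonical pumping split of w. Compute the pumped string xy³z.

222221102221

xy^3z = 2·2·2·2·21102221 = 222221102221.
Reading y = 2 takes A from q1 back to q1, so after x·y·y·y the machine is still in q1, and z then leads to the accepting state q2. Hence 222221102221 ∈ L(A).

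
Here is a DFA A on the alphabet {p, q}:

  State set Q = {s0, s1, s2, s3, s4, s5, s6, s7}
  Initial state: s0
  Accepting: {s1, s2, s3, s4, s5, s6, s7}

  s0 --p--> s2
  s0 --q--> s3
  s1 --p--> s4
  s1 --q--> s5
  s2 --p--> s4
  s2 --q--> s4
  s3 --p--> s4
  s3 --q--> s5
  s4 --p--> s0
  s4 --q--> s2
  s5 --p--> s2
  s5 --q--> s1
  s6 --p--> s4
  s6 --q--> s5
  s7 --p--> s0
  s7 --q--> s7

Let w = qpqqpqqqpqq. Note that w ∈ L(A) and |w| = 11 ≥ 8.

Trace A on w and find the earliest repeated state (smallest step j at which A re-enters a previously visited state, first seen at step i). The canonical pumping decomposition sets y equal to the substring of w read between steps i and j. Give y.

qq

State sequence: s0 -q-> s3 -p-> s4 -q-> s2 -q-> s4 -p-> s0 -q-> s3 -q-> s5 -q-> s1 -p-> s4 -q-> s2 -q-> s4
First repeat at step 4: s4 was already visited.

So i = 2, j = 4, giving x = w[0:2] = qp, y = w[2:4] = qq, z = w[4:11] = pqqqpqq.
Check: |xy| = 4 ≤ 8 and |y| = 2 ≥ 1. Reading y takes A from s4 back to s4, so every xyⁱz is accepted.
Since A has 8 states, any run of length ≥ 8 visits 8+1 states, so by pigeonhole some state repeats within the first 8 steps — that repeat gives the pumpable loop.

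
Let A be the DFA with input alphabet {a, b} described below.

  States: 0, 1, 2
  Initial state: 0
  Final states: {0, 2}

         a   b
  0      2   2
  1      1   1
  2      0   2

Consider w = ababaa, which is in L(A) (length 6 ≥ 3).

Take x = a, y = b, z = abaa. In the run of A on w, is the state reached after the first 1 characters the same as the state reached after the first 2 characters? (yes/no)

Run of A on the first 2 characters of w = a b:
  step 0: 0  (start)
  step 1: 2  (read a: 0→2)
  step 2: 2  (read b: 2→2)

After x (step 1): 2. After xy (step 2): 2.
They match, so y = b drives A around a cycle from 2 back to itself; pumping y any number of times keeps A in 2 before reading z, and xyⁱz ∈ L(A) for every i ≥ 0.

yes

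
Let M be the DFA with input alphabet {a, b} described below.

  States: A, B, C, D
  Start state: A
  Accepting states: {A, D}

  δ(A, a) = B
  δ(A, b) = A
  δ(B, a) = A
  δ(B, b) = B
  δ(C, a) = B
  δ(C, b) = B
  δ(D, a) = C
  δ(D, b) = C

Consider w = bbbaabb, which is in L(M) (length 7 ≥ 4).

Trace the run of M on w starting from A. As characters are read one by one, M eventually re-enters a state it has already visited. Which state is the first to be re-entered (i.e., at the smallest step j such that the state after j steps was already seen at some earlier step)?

Run of M on w = b b b a a b b:
  step 0: A  (start)
  step 1: A  (read b: A→A)   ← first repeat (A seen earlier)
  step 2: A  (read b: A→A)
  step 3: A  (read b: A→A)
  step 4: B  (read a: A→B)
  step 5: A  (read a: B→A)
  step 6: A  (read b: A→A)
  step 7: A  (read b: A→A)

The earliest repeat is at step j = 1: M is in A, which it already visited at step i = 0.

A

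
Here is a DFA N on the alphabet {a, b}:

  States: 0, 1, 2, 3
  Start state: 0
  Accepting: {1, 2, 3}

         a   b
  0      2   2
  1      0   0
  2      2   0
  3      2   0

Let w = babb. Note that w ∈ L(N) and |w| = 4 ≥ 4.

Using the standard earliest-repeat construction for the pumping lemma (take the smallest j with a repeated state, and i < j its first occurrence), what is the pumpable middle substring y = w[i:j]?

a

State sequence: 0 -b-> 2 -a-> 2 -b-> 0 -b-> 2
First repeat at step 2: 2 was already visited.

So i = 1, j = 2, giving x = w[0:1] = b, y = w[1:2] = a, z = w[2:4] = bb.
Check: |xy| = 2 ≤ 4 and |y| = 1 ≥ 1. Reading y takes N from 2 back to 2, so every xyⁱz is accepted.
The DFA has 4 states, so the proof of the pumping lemma guarantees a repeated state among the first 4+1 visited; the segment between the two visits is the pumpable y.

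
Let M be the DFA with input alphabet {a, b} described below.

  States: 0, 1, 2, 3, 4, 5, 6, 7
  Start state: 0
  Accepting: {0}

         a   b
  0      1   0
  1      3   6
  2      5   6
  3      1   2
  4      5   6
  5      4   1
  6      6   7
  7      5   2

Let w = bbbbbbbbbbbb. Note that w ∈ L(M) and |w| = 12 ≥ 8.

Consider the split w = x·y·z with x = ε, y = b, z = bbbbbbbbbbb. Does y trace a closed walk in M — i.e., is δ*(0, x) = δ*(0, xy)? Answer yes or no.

State sequence: 0 -b-> 0

After x (step 0): 0. After xy (step 1): 0.
They match, so y = b drives M around a cycle from 0 back to itself; pumping y any number of times keeps M in 0 before reading z, and xyⁱz ∈ L(M) for every i ≥ 0.

yes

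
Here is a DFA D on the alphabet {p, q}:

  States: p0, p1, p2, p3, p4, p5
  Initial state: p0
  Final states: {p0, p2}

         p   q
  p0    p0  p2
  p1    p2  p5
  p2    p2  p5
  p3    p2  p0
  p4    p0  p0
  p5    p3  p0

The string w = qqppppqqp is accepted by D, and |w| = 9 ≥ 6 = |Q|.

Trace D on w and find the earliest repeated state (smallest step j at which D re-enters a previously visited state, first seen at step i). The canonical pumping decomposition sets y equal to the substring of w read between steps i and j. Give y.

Run of D on w = q q p p p p q q p:
  step 0: p0  (start)
  step 1: p2  (read q: p0→p2)
  step 2: p5  (read q: p2→p5)
  step 3: p3  (read p: p5→p3)
  step 4: p2  (read p: p3→p2)   ← first repeat (p2 seen earlier)
  step 5: p2  (read p: p2→p2)
  step 6: p2  (read p: p2→p2)
  step 7: p5  (read q: p2→p5)
  step 8: p0  (read q: p5→p0)
  step 9: p0  (read p: p0→p0)

So i = 1, j = 4, giving x = w[0:1] = q, y = w[1:4] = qpp, z = w[4:9] = ppqqp.
Check: |xy| = 4 ≤ 6 and |y| = 3 ≥ 1. Reading y takes D from p2 back to p2, so every xyⁱz is accepted.
Since D has 6 states, any run of length ≥ 6 visits 6+1 states, so by pigeonhole some state repeats within the first 6 steps — that repeat gives the pumpable loop.

qpp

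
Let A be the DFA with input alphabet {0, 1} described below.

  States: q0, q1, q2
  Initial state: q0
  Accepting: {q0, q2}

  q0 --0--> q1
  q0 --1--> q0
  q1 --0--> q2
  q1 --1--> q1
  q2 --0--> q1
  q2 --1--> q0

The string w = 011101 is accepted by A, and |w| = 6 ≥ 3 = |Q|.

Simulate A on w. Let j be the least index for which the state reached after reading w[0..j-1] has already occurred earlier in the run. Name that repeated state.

State sequence: q0 -0-> q1 -1-> q1 -1-> q1 -1-> q1 -0-> q2 -1-> q0
First repeat at step 2: q1 was already visited.

The earliest repeat is at step j = 2: A is in q1, which it already visited at step i = 1.
With |Q| = 3, pigeonhole forces a state repeat no later than step 3; the substring read between the first and second visits to that state can be pumped.

q1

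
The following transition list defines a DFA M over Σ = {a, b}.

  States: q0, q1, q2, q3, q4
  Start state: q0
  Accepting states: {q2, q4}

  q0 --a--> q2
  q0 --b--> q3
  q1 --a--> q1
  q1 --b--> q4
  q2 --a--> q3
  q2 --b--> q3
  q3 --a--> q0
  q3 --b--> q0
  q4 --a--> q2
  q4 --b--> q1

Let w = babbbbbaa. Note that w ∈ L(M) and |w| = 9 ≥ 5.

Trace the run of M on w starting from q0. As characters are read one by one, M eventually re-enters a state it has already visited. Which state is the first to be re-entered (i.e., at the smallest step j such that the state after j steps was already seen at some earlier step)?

q0

State sequence: q0 -b-> q3 -a-> q0 -b-> q3 -b-> q0 -b-> q3 -b-> q0 -b-> q3 -a-> q0 -a-> q2
First repeat at step 2: q0 was already visited.

The earliest repeat is at step j = 2: M is in q0, which it already visited at step i = 0.
Pumping length from the standard proof: p = 5 (the number of states). The repeated state found above gives |xy| = j ≤ 5 and |y| = j − i ≥ 1.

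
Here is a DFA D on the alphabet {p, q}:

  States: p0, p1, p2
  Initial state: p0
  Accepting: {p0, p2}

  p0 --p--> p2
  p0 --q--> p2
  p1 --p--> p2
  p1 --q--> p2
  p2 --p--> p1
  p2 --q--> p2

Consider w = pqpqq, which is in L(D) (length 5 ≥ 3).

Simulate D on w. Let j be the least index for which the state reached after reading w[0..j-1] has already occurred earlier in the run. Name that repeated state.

p2

State sequence: p0 -p-> p2 -q-> p2 -p-> p1 -q-> p2 -q-> p2
First repeat at step 2: p2 was already visited.

The earliest repeat is at step j = 2: D is in p2, which it already visited at step i = 1.
Since D has 3 states, any run of length ≥ 3 visits 3+1 states, so by pigeonhole some state repeats within the first 3 steps — that repeat gives the pumpable loop.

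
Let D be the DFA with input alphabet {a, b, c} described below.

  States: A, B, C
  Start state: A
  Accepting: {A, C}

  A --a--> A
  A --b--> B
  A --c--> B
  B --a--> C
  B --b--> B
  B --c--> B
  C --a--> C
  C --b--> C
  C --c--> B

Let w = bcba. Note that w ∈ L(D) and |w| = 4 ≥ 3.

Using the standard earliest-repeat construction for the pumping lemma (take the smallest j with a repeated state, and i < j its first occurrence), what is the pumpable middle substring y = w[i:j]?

c

Run of D on w = b c b a:
  step 0: A  (start)
  step 1: B  (read b: A→B)
  step 2: B  (read c: B→B)   ← first repeat (B seen earlier)
  step 3: B  (read b: B→B)
  step 4: C  (read a: B→C)

So i = 1, j = 2, giving x = w[0:1] = b, y = w[1:2] = c, z = w[2:4] = ba.
Check: |xy| = 2 ≤ 3 and |y| = 1 ≥ 1. Reading y takes D from B back to B, so every xyⁱz is accepted.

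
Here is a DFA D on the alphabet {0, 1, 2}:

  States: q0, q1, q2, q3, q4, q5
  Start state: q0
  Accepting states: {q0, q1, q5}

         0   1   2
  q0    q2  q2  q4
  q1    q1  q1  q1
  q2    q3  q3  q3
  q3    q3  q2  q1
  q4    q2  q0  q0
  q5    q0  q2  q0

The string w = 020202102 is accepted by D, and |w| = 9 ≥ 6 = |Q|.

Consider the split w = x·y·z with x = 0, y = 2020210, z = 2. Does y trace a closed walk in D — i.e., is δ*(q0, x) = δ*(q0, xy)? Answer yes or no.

Run of D on the first 8 characters of w = 0 2 0 2 0 2 1 0:
  step 0: q0  (start)
  step 1: q2  (read 0: q0→q2)
  step 2: q3  (read 2: q2→q3)
  step 3: q3  (read 0: q3→q3)
  step 4: q1  (read 2: q3→q1)
  step 5: q1  (read 0: q1→q1)
  step 6: q1  (read 2: q1→q1)
  step 7: q1  (read 1: q1→q1)
  step 8: q1  (read 0: q1→q1)

After x (step 1): q2. After xy (step 8): q1.
They differ (q2 ≠ q1), so y is not a cycle from the state after x; this split is not the one the pumping-lemma construction produces, and pumping y need not keep the string in L(D).

no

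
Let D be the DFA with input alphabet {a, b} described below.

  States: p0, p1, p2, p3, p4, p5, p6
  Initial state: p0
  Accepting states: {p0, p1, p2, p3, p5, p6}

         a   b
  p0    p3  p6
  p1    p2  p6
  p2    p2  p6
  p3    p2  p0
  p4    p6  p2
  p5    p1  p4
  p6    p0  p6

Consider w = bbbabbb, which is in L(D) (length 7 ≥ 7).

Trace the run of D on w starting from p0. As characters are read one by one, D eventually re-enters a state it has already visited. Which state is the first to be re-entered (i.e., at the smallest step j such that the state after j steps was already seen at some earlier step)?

Run of D on w = b b b a b b b:
  step 0: p0  (start)
  step 1: p6  (read b: p0→p6)
  step 2: p6  (read b: p6→p6)   ← first repeat (p6 seen earlier)
  step 3: p6  (read b: p6→p6)
  step 4: p0  (read a: p6→p0)
  step 5: p6  (read b: p0→p6)
  step 6: p6  (read b: p6→p6)
  step 7: p6  (read b: p6→p6)

The earliest repeat is at step j = 2: D is in p6, which it already visited at step i = 1.
The DFA has 7 states, so the proof of the pumping lemma guarantees a repeated state among the first 7+1 visited; the segment between the two visits is the pumpable y.

p6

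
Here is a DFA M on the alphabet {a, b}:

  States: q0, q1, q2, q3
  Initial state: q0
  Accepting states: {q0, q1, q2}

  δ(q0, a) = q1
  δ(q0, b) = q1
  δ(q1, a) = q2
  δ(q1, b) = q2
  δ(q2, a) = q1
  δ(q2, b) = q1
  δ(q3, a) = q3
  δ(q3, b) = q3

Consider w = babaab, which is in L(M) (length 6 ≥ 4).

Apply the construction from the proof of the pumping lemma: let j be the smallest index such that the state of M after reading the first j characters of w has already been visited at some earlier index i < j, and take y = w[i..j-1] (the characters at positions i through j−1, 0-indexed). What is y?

State sequence: q0 -b-> q1 -a-> q2 -b-> q1 -a-> q2 -a-> q1 -b-> q2
First repeat at step 3: q1 was already visited.

So i = 1, j = 3, giving x = w[0:1] = b, y = w[1:3] = ab, z = w[3:6] = aab.
Check: |xy| = 3 ≤ 4 and |y| = 2 ≥ 1. Reading y takes M from q1 back to q1, so every xyⁱz is accepted.

ab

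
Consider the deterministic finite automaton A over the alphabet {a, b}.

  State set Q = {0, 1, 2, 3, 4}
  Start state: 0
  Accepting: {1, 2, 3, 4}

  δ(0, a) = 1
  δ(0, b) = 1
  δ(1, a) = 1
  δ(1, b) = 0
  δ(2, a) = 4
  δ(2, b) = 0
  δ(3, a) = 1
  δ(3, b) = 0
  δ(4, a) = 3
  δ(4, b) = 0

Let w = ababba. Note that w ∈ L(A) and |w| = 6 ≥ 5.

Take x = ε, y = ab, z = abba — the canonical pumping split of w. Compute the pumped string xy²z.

xy^2z = ε·ab·ab·abba = abababba.
Reading y = ab takes A from 0 back to 0, so after x·y·y the machine is still in 0, and z then leads to the accepting state 1. Hence abababba ∈ L(A).

abababba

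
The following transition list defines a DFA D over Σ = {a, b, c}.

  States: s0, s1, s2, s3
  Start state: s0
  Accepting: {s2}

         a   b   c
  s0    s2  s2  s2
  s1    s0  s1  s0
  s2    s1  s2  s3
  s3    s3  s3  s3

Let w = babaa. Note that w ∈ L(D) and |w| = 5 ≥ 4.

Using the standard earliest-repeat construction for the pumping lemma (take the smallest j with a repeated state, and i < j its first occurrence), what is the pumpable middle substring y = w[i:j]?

b

Run of D on w = b a b a a:
  step 0: s0  (start)
  step 1: s2  (read b: s0→s2)
  step 2: s1  (read a: s2→s1)
  step 3: s1  (read b: s1→s1)   ← first repeat (s1 seen earlier)
  step 4: s0  (read a: s1→s0)
  step 5: s2  (read a: s0→s2)

So i = 2, j = 3, giving x = w[0:2] = ba, y = w[2:3] = b, z = w[3:5] = aa.
Check: |xy| = 3 ≤ 4 and |y| = 1 ≥ 1. Reading y takes D from s1 back to s1, so every xyⁱz is accepted.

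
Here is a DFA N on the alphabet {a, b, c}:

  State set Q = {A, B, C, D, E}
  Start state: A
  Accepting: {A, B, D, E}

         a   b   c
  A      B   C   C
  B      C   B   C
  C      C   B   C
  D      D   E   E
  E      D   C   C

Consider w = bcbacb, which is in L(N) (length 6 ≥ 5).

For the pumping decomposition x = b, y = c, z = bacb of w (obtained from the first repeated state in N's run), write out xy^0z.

bbacb

xy⁰z = xz = b·bacb = bbacb.
Reading y = c takes N from C back to C, so after x the machine is still in C, and z then leads to the accepting state B. Hence bbacb ∈ L(N).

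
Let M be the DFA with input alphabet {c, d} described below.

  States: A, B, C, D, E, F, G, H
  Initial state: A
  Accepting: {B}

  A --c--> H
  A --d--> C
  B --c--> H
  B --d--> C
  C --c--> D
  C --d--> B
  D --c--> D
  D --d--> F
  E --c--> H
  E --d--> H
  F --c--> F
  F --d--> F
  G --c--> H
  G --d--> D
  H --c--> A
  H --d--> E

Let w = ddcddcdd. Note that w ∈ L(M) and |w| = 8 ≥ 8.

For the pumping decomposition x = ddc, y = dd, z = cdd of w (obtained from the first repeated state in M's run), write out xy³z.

ddcddddddcdd

xy^3z = ddc·dd·dd·dd·cdd = ddcddddddcdd.
Reading y = dd takes M from H back to H, so after x·y·y·y the machine is still in H, and z then leads to the accepting state B. Hence ddcddddddcdd ∈ L(M).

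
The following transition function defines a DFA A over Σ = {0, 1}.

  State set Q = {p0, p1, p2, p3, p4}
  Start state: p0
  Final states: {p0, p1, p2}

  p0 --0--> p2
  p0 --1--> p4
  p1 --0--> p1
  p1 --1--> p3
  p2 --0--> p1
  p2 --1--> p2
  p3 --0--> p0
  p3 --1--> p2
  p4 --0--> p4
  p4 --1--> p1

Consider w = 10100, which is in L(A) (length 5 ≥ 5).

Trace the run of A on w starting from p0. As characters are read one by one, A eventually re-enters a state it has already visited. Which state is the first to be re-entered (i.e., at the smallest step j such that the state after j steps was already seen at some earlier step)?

p4

Run of A on w = 1 0 1 0 0:
  step 0: p0  (start)
  step 1: p4  (read 1: p0→p4)
  step 2: p4  (read 0: p4→p4)   ← first repeat (p4 seen earlier)
  step 3: p1  (read 1: p4→p1)
  step 4: p1  (read 0: p1→p1)
  step 5: p1  (read 0: p1→p1)

The earliest repeat is at step j = 2: A is in p4, which it already visited at step i = 1.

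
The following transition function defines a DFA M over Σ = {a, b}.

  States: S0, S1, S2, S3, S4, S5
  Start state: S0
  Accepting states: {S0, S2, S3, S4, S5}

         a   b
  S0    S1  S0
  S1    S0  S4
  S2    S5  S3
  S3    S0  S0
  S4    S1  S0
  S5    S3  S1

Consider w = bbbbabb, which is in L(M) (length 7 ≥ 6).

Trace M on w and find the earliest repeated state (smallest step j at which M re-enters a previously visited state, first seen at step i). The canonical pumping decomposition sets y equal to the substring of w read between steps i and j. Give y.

b

Run of M on w = b b b b a b b:
  step 0: S0  (start)
  step 1: S0  (read b: S0→S0)   ← first repeat (S0 seen earlier)
  step 2: S0  (read b: S0→S0)
  step 3: S0  (read b: S0→S0)
  step 4: S0  (read b: S0→S0)
  step 5: S1  (read a: S0→S1)
  step 6: S4  (read b: S1→S4)
  step 7: S0  (read b: S4→S0)

So i = 0, j = 1, giving x = w[0:0] = ε, y = w[0:1] = b, z = w[1:7] = bbbabb.
Check: |xy| = 1 ≤ 6 and |y| = 1 ≥ 1. Reading y takes M from S0 back to S0, so every xyⁱz is accepted.
Pumping length from the standard proof: p = 6 (the number of states). The repeated state found above gives |xy| = j ≤ 6 and |y| = j − i ≥ 1.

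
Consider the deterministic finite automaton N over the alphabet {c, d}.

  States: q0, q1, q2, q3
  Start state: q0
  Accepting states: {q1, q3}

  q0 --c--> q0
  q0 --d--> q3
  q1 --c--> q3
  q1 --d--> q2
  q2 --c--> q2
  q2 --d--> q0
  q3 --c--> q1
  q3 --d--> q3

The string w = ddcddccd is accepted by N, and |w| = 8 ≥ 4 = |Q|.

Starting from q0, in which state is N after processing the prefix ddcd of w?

q2

Run of N on the first 4 characters of w = d d c d:
  step 0: q0  (start)
  step 1: q3  (read d: q0→q3)
  step 2: q3  (read d: q3→q3)
  step 3: q1  (read c: q3→q1)
  step 4: q2  (read d: q1→q2)

After reading 4 characters, N is in state q2.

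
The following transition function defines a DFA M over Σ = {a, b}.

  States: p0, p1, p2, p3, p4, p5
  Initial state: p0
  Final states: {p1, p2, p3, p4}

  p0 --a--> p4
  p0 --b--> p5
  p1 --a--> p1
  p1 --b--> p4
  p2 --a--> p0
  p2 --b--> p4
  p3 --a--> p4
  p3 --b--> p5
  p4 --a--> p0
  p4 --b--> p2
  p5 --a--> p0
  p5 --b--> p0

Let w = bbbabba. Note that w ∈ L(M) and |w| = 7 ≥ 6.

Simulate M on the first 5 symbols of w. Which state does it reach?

State sequence: p0 -b-> p5 -b-> p0 -b-> p5 -a-> p0 -b-> p5

After reading 5 characters, M is in state p5.

p5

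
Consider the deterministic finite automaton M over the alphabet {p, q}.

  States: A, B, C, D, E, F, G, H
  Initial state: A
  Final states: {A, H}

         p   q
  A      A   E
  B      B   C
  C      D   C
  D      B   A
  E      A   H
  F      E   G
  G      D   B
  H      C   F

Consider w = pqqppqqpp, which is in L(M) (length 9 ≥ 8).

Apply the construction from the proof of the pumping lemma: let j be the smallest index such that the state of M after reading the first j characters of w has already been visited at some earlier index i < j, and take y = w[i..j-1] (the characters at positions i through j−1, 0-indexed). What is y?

Run of M on w = p q q p p q q p p:
  step 0: A  (start)
  step 1: A  (read p: A→A)   ← first repeat (A seen earlier)
  step 2: E  (read q: A→E)
  step 3: H  (read q: E→H)
  step 4: C  (read p: H→C)
  step 5: D  (read p: C→D)
  step 6: A  (read q: D→A)
  step 7: E  (read q: A→E)
  step 8: A  (read p: E→A)
  step 9: A  (read p: A→A)

So i = 0, j = 1, giving x = w[0:0] = ε, y = w[0:1] = p, z = w[1:9] = qqppqqpp.
Check: |xy| = 1 ≤ 8 and |y| = 1 ≥ 1. Reading y takes M from A back to A, so every xyⁱz is accepted.

p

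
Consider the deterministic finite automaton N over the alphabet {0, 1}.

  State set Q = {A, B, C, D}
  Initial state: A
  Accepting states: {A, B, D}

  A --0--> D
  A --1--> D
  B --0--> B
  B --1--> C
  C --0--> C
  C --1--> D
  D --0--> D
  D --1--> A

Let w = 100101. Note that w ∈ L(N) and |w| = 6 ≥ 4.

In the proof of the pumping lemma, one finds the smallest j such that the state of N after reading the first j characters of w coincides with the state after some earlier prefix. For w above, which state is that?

D

Run of N on w = 1 0 0 1 0 1:
  step 0: A  (start)
  step 1: D  (read 1: A→D)
  step 2: D  (read 0: D→D)   ← first repeat (D seen earlier)
  step 3: D  (read 0: D→D)
  step 4: A  (read 1: D→A)
  step 5: D  (read 0: A→D)
  step 6: A  (read 1: D→A)

The earliest repeat is at step j = 2: N is in D, which it already visited at step i = 1.
Pumping length from the standard proof: p = 4 (the number of states). The repeated state found above gives |xy| = j ≤ 4 and |y| = j − i ≥ 1.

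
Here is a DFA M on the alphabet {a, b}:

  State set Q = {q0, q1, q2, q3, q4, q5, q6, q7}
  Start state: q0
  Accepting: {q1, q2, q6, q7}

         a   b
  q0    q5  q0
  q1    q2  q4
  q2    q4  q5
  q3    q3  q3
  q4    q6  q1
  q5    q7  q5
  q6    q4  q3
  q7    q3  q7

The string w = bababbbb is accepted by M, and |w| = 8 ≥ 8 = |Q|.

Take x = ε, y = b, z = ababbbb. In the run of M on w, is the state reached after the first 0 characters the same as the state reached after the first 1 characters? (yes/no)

yes

State sequence: q0 -b-> q0

After x (step 0): q0. After xy (step 1): q0.
They match, so y = b drives M around a cycle from q0 back to itself; pumping y any number of times keeps M in q0 before reading z, and xyⁱz ∈ L(M) for every i ≥ 0.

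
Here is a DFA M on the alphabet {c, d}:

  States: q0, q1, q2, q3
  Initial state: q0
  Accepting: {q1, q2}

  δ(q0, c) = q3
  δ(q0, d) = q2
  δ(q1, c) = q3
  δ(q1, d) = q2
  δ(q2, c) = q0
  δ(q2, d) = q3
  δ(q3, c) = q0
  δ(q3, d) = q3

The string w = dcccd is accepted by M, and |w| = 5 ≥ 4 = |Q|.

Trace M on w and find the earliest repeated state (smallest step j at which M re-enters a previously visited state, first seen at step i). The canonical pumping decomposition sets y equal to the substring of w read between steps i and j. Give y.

State sequence: q0 -d-> q2 -c-> q0 -c-> q3 -c-> q0 -d-> q2
First repeat at step 2: q0 was already visited.

So i = 0, j = 2, giving x = w[0:0] = ε, y = w[0:2] = dc, z = w[2:5] = ccd.
Check: |xy| = 2 ≤ 4 and |y| = 2 ≥ 1. Reading y takes M from q0 back to q0, so every xyⁱz is accepted.
Pumping length from the standard proof: p = 4 (the number of states). The repeated state found above gives |xy| = j ≤ 4 and |y| = j − i ≥ 1.

dc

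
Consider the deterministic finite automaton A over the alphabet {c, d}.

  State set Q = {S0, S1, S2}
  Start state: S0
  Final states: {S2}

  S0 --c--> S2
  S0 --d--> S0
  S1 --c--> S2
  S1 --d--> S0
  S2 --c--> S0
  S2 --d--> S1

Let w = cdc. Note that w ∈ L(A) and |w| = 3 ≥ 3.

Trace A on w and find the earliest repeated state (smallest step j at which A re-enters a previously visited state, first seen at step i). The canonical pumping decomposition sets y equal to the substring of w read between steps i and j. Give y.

dc

Run of A on w = c d c:
  step 0: S0  (start)
  step 1: S2  (read c: S0→S2)
  step 2: S1  (read d: S2→S1)
  step 3: S2  (read c: S1→S2)   ← first repeat (S2 seen earlier)

So i = 1, j = 3, giving x = w[0:1] = c, y = w[1:3] = dc, z = w[3:3] = ε.
Check: |xy| = 3 ≤ 3 and |y| = 2 ≥ 1. Reading y takes A from S2 back to S2, so every xyⁱz is accepted.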